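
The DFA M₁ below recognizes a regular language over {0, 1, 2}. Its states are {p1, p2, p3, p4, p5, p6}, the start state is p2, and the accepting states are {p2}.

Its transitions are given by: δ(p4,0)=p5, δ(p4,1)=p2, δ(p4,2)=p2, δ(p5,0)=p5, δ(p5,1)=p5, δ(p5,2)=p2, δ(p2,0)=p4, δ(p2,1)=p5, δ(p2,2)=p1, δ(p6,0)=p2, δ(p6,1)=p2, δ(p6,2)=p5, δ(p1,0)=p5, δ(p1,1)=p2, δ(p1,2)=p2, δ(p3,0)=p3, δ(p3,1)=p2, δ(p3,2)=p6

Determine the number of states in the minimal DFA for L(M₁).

3

Reachable states from the start: {p1,p2,p4,p5}. Unreachable: {p3,p6} — drop them.
Start with accepting vs non-accepting: {p2} | {p1,p4,p5}.
On input 1, block {p1,p4,p5} splits into {p1,p4} and {p5}.
The partition is now stable with 3 blocks: {p2} | {p1,p4} | {p5}.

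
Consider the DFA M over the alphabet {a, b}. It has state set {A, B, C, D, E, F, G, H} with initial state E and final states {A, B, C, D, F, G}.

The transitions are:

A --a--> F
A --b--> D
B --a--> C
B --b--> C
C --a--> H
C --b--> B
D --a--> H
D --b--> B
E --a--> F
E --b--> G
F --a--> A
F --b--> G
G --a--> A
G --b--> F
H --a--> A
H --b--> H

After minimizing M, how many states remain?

Every state is reachable, so we keep all 8.
Initial partition by acceptance: {A,B,C,D,F,G} | {E,H}.
Split {A,B,C,D,F,G} by δ(·,a) → {A,B,F,G} and {C,D}.
Split {A,B,F,G} by δ(·,a) → {A,F,G} and {B}.
Split {A,F,G} by δ(·,b) → {F,G} and {A}.
On input a, block {E,H} splits into {E} and {H}.
The partition is now stable with 6 blocks: {F,G} | {E} | {C,D} | {B} | {A} | {H}.

6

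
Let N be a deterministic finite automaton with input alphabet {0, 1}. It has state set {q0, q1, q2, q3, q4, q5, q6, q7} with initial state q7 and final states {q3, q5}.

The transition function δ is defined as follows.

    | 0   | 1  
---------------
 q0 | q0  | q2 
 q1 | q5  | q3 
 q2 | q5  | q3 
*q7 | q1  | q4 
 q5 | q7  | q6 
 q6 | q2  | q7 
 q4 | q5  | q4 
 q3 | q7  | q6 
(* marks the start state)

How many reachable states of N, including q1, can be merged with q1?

Reachable states from the start: {q1,q2,q3,q4,q5,q6,q7}. Unreachable: {q0} — drop them.
Start with accepting vs non-accepting: {q3,q5} | {q1,q2,q4,q6,q7}.
On input 0, block {q1,q2,q4,q6,q7} splits into {q1,q2,q4} and {q6,q7}.
On input 1, block {q1,q2,q4} splits into {q1,q2} and {q4}.
Split {q6,q7} by δ(·,1) → {q6} and {q7}.
The partition is now stable with 5 blocks: {q3,q5} | {q1,q2} | {q6} | {q4} | {q7}.
The equivalence class containing q1 is {q1,q2}, of size 2.

2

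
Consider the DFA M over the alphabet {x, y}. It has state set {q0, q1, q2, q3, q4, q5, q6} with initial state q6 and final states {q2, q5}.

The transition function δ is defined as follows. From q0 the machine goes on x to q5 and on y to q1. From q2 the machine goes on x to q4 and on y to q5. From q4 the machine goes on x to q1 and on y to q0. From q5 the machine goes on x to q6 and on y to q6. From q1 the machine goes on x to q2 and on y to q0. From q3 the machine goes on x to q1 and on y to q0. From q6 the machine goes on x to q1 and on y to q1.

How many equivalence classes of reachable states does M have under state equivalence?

Reachable states from the start: {q0,q1,q2,q4,q5,q6}. Unreachable: {q3} — drop them.
P0 = {q2,q5} | {q0,q1,q4,q6}.
Split {q2,q5} by δ(·,y) → {q2} and {q5}.
Split {q0,q1,q4,q6} by δ(·,x) → {q4,q6} and {q0} and {q1}.
On input y, block {q4,q6} splits into {q4} and {q6}.
Stable partition: {q2} | {q4} | {q5} | {q0} | {q1} | {q6} — 6 equivalence classes.

6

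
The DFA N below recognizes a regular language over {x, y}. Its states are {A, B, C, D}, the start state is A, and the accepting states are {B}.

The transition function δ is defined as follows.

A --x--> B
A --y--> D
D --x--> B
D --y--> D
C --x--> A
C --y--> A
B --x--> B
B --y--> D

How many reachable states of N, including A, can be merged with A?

Reachable states from the start: {A,B,D}. Unreachable: {C} — drop them.
Start with accepting vs non-accepting: {B} | {A,D}.
No further refinement is possible. Final partition (2 blocks): {B} | {A,D}.
The equivalence class containing A is {A,D}, of size 2.

2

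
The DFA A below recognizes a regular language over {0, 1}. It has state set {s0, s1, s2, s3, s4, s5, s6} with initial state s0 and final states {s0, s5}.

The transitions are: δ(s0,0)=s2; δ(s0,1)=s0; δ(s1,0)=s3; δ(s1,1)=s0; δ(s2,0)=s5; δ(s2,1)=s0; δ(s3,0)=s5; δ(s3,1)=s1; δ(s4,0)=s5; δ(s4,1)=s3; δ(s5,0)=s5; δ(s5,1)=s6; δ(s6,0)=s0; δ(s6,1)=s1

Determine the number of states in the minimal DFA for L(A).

States {s4} cannot be reached from the start state, so discard them.
Initial partition by acceptance: {s0,s5} | {s1,s2,s3,s6}.
Split {s0,s5} by δ(·,0) → {s0} and {s5}.
Split {s1,s2,s3,s6} by δ(·,0) → {s2,s3} and {s1} and {s6}.
Refine {s2,s3} on symbol 1: members go to different blocks, giving {s2} and {s3}.
Stable partition: {s0} | {s2} | {s5} | {s1} | {s6} | {s3} — 6 equivalence classes.

6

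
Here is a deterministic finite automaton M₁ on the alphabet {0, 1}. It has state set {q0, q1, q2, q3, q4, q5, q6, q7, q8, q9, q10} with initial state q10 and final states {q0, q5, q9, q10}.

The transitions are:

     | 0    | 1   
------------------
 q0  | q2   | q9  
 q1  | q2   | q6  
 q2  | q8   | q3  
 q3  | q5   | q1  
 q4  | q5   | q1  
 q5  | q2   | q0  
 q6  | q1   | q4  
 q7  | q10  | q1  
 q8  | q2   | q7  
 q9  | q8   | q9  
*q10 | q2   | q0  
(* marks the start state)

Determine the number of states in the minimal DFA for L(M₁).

5

Every state is reachable, so we keep all 11.
Start with accepting vs non-accepting: {q0,q5,q9,q10} | {q1,q2,q3,q4,q6,q7,q8}.
Split {q1,q2,q3,q4,q6,q7,q8} by δ(·,0) → {q1,q2,q6,q8} and {q3,q4,q7}.
On input 1, block {q1,q2,q6,q8} splits into {q2,q6,q8} and {q1}.
Split {q2,q6,q8} by δ(·,0) → {q2,q8} and {q6}.
No further refinement is possible. Final partition (5 blocks): {q0,q5,q9,q10} | {q2,q8} | {q3,q4,q7} | {q1} | {q6}.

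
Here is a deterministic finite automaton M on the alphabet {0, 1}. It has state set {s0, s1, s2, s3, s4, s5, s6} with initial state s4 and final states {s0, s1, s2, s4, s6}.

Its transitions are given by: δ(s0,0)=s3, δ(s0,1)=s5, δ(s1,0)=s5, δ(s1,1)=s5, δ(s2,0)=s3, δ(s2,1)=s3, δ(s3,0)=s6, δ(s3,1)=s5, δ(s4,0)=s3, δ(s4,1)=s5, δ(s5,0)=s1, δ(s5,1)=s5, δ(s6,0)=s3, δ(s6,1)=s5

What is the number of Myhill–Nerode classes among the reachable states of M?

2

Reachable states from the start: {s1,s3,s4,s5,s6}. Unreachable: {s0,s2} — drop them.
P0 = {s1,s4,s6} | {s3,s5}.
Stable partition: {s1,s4,s6} | {s3,s5} — 2 equivalence classes.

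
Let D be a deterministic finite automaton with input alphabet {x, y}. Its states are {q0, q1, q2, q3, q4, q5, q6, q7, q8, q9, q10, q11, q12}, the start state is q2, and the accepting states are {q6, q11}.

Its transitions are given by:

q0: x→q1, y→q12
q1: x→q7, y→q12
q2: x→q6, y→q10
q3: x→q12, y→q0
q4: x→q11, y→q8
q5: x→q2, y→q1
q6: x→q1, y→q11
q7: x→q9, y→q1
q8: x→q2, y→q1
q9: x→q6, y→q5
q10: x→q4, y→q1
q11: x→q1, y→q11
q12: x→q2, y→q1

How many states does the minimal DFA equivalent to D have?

4

First remove the unreachable states {q0,q3}; 11 states remain.
Initial partition by acceptance: {q6,q11} | {q1,q2,q4,q5,q7,q8,q9,q10,q12}.
Split {q1,q2,q4,q5,q7,q8,q9,q10,q12} by δ(·,x) → {q1,q5,q7,q8,q10,q12} and {q2,q4,q9}.
Refine {q1,q5,q7,q8,q10,q12} on symbol x: members go to different blocks, giving {q5,q7,q8,q10,q12} and {q1}.
Stable partition: {q6,q11} | {q5,q7,q8,q10,q12} | {q2,q4,q9} | {q1} — 4 equivalence classes.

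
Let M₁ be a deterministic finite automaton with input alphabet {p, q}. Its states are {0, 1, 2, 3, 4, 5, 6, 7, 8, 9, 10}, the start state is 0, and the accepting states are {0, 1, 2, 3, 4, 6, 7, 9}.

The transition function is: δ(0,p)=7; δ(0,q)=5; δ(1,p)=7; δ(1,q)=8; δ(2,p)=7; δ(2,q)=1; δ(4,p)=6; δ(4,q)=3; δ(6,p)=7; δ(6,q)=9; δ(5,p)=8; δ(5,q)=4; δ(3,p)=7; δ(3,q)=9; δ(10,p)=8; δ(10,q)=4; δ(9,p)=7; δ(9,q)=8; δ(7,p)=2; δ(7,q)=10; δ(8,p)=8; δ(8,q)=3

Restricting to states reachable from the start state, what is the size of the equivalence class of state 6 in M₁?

3

Every state is reachable, so we keep all 11.
Initial partition by acceptance: {0,1,2,3,4,6,7,9} | {5,8,10}.
On input q, block {0,1,2,3,4,6,7,9} splits into {0,1,7,9} and {2,3,4,6}.
On input p, block {0,1,7,9} splits into {0,1,9} and {7}.
On input p, block {2,3,4,6} splits into {2,3,6} and {4}.
On input q, block {5,8,10} splits into {5,10} and {8}.
On input q, block {0,1,9} splits into {1,9} and {0}.
Stable partition: {1,9} | {5,10} | {2,3,6} | {7} | {4} | {8} | {0} — 7 equivalence classes.
The equivalence class containing 6 is {2,3,6}, of size 3.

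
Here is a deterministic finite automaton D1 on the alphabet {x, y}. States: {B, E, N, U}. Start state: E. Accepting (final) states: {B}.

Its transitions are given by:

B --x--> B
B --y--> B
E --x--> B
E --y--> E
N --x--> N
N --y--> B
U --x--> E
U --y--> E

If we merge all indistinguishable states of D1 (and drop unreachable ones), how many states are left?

2

Reachable states from the start: {B,E}. Unreachable: {N,U} — drop them.
P0 = {B} | {E}.
Stable partition: {B} | {E} — 2 equivalence classes.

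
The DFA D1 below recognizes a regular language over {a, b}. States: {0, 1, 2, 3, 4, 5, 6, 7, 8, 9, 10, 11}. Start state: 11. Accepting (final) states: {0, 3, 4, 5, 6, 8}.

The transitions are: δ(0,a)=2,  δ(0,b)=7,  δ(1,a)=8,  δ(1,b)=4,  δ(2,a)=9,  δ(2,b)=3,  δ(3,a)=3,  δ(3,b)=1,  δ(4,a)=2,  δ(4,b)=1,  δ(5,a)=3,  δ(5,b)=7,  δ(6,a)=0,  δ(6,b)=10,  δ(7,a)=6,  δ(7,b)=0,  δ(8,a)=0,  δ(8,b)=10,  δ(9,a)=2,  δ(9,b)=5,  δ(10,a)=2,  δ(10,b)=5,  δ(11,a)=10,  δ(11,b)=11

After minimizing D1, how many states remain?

6

Every state is reachable, so we keep all 12.
Start with accepting vs non-accepting: {0,3,4,5,6,8} | {1,2,7,9,10,11}.
Refine {0,3,4,5,6,8} on symbol a: members go to different blocks, giving {3,5,6,8} and {0,4}.
On input a, block {3,5,6,8} splits into {3,5} and {6,8}.
On input a, block {1,2,7,9,10,11} splits into {2,9,10,11} and {1,7}.
Split {2,9,10,11} by δ(·,b) → {2,9,10} and {11}.
Stable partition: {3,5} | {2,9,10} | {0,4} | {6,8} | {1,7} | {11} — 6 equivalence classes.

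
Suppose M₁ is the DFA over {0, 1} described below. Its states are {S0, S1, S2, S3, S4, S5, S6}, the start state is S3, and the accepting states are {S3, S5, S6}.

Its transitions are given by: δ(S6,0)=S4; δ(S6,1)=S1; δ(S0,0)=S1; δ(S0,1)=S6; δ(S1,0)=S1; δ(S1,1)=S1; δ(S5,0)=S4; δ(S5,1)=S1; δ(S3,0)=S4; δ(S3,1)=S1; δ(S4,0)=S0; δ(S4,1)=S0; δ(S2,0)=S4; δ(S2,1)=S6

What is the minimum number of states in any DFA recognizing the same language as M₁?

4

First remove the unreachable states {S2,S5}; 5 states remain.
Start with accepting vs non-accepting: {S3,S6} | {S0,S1,S4}.
On input 1, block {S0,S1,S4} splits into {S1,S4} and {S0}.
Refine {S1,S4} on symbol 0: members go to different blocks, giving {S1} and {S4}.
Stable partition: {S3,S6} | {S1} | {S0} | {S4} — 4 equivalence classes.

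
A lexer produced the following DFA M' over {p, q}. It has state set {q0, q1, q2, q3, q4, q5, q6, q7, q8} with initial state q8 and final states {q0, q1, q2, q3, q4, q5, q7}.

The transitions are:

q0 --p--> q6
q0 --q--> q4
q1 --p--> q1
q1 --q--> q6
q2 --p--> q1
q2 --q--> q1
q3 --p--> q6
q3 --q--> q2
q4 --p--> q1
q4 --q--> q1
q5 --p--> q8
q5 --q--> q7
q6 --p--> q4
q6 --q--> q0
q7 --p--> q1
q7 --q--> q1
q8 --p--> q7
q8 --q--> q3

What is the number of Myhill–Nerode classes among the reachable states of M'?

First remove the unreachable states {q5}; 8 states remain.
Initial partition by acceptance: {q0,q1,q2,q3,q4,q7} | {q6,q8}.
Refine {q0,q1,q2,q3,q4,q7} on symbol p: members go to different blocks, giving {q1,q2,q4,q7} and {q0,q3}.
Refine {q1,q2,q4,q7} on symbol q: members go to different blocks, giving {q2,q4,q7} and {q1}.
The partition is now stable with 4 blocks: {q2,q4,q7} | {q6,q8} | {q0,q3} | {q1}.

4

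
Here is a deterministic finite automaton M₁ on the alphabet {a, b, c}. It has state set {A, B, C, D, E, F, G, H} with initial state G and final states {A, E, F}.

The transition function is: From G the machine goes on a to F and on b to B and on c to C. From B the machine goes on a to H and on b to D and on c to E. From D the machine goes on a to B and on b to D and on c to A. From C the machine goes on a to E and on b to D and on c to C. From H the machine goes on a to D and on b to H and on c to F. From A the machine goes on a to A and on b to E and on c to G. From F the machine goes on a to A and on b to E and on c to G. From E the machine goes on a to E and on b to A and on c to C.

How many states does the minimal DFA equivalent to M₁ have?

3

All states are reachable from the start state.
Start with accepting vs non-accepting: {A,E,F} | {B,C,D,G,H}.
On input a, block {B,C,D,G,H} splits into {B,D,H} and {C,G}.
Stable partition: {A,E,F} | {B,D,H} | {C,G} — 3 equivalence classes.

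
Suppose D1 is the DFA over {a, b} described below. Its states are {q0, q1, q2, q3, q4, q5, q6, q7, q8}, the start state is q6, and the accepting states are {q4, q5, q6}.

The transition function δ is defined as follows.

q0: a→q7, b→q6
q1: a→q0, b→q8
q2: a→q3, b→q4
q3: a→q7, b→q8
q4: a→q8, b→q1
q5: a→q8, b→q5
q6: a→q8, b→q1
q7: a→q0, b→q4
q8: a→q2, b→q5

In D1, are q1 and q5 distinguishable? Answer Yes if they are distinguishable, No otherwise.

Yes

All states are reachable from the start state.
Start with accepting vs non-accepting: {q4,q5,q6} | {q0,q1,q2,q3,q7,q8}.
Refine {q4,q5,q6} on symbol b: members go to different blocks, giving {q4,q6} and {q5}.
Refine {q0,q1,q2,q3,q7,q8} on symbol b: members go to different blocks, giving {q0,q2,q7} and {q1,q3} and {q8}.
On input a, block {q0,q2,q7} splits into {q0,q7} and {q2}.
Stable partition: {q4,q6} | {q0,q7} | {q5} | {q1,q3} | {q8} | {q2} — 6 equivalence classes.
q1 and q5 end up in different blocks, so they are distinguishable. For instance, the string 'ε' is accepted from only q5.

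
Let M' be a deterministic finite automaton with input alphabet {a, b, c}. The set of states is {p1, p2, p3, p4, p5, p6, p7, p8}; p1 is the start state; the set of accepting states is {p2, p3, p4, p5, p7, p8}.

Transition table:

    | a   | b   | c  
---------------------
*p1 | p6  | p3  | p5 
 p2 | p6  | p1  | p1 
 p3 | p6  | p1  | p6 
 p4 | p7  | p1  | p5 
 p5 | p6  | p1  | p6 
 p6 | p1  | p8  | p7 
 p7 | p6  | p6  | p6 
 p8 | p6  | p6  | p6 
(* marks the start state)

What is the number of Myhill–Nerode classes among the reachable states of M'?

First remove the unreachable states {p2,p4}; 6 states remain.
Initial partition by acceptance: {p3,p5,p7,p8} | {p1,p6}.
Stable partition: {p3,p5,p7,p8} | {p1,p6} — 2 equivalence classes.

2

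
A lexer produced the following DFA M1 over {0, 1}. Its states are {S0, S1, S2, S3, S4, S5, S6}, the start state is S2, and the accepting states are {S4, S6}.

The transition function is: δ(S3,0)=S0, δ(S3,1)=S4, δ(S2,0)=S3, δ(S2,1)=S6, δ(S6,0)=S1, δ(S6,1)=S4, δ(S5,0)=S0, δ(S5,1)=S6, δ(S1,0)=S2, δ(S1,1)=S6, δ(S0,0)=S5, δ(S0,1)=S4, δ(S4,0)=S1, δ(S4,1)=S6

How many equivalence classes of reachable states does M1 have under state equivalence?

Every state is reachable, so we keep all 7.
P0 = {S4,S6} | {S0,S1,S2,S3,S5}.
The partition is now stable with 2 blocks: {S4,S6} | {S0,S1,S2,S3,S5}.

2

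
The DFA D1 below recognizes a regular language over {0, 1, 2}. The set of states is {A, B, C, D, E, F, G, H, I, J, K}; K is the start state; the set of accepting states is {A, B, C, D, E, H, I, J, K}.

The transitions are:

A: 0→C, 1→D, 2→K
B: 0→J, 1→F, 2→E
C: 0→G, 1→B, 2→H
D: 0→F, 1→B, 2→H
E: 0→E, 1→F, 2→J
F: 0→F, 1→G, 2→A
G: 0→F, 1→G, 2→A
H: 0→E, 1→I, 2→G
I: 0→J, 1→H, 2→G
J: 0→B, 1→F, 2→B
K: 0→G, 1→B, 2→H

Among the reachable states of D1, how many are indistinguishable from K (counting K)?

3

Start with accepting vs non-accepting: {A,B,C,D,E,H,I,J,K} | {F,G}.
On input 0, block {A,B,C,D,E,H,I,J,K} splits into {A,B,E,H,I,J} and {C,D,K}.
Split {A,B,E,H,I,J} by δ(·,0) → {B,E,H,I,J} and {A}.
Refine {B,E,H,I,J} on symbol 1: members go to different blocks, giving {B,E,J} and {H,I}.
No further refinement is possible. Final partition (5 blocks): {B,E,J} | {F,G} | {C,D,K} | {A} | {H,I}.
The equivalence class containing K is {C,D,K}, of size 3.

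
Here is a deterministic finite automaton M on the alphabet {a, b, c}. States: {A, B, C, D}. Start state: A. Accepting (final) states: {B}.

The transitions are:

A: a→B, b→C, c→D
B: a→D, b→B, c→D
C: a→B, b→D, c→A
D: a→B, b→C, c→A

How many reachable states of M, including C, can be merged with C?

Start with accepting vs non-accepting: {B} | {A,C,D}.
Stable partition: {B} | {A,C,D} — 2 equivalence classes.
The equivalence class containing C is {A,C,D}, of size 3.

3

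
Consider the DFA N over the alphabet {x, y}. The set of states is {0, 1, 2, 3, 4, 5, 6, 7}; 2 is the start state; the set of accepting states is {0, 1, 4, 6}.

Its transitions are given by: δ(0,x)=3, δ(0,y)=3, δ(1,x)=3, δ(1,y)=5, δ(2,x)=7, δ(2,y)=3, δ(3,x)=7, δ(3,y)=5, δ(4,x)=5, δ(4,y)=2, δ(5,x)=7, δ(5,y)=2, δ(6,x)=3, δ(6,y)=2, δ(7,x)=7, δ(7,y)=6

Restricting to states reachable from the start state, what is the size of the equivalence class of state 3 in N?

3

Reachable states from the start: {2,3,5,6,7}. Unreachable: {0,1,4} — drop them.
Start with accepting vs non-accepting: {6} | {2,3,5,7}.
Refine {2,3,5,7} on symbol y: members go to different blocks, giving {2,3,5} and {7}.
The partition is now stable with 3 blocks: {6} | {2,3,5} | {7}.
State 3 belongs to the block {2,3,5}, which has 3 states.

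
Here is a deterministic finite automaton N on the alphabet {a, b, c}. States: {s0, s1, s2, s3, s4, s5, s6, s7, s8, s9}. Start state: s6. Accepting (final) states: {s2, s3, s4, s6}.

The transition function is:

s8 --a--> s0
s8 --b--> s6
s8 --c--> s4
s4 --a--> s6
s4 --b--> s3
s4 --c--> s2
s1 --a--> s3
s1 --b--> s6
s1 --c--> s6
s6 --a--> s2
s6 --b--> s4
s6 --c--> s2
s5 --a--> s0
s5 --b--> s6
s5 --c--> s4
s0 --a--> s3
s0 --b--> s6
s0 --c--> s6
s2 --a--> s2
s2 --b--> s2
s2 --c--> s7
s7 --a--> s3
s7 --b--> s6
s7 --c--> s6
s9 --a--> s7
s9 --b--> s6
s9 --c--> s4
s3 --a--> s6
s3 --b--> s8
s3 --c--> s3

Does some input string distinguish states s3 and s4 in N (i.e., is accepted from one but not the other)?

Yes

Reachable states from the start: {s0,s2,s3,s4,s6,s7,s8}. Unreachable: {s1,s5,s9} — drop them.
Start with accepting vs non-accepting: {s2,s3,s4,s6} | {s0,s7,s8}.
Refine {s2,s3,s4,s6} on symbol b: members go to different blocks, giving {s2,s4,s6} and {s3}.
Split {s2,s4,s6} by δ(·,b) → {s2,s6} and {s4}.
Split {s2,s6} by δ(·,b) → {s2} and {s6}.
Refine {s0,s7,s8} on symbol a: members go to different blocks, giving {s0,s7} and {s8}.
Stable partition: {s2} | {s0,s7} | {s3} | {s4} | {s6} | {s8} — 6 equivalence classes.
s3 and s4 end up in different blocks, so they are distinguishable. For instance, the string 'b' is accepted from only s4.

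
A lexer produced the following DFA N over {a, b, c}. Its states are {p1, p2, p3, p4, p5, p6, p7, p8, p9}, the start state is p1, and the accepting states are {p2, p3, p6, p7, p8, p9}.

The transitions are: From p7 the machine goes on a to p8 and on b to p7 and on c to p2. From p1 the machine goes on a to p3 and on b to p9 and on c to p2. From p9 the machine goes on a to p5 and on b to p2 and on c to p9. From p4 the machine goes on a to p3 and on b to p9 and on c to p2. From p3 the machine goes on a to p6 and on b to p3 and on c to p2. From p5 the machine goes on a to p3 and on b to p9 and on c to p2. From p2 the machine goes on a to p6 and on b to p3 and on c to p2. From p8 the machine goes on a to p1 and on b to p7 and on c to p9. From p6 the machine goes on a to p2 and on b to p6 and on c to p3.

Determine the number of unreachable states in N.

No path from p1 leads to p4, p7, p8; the other 6 states are all reachable.

3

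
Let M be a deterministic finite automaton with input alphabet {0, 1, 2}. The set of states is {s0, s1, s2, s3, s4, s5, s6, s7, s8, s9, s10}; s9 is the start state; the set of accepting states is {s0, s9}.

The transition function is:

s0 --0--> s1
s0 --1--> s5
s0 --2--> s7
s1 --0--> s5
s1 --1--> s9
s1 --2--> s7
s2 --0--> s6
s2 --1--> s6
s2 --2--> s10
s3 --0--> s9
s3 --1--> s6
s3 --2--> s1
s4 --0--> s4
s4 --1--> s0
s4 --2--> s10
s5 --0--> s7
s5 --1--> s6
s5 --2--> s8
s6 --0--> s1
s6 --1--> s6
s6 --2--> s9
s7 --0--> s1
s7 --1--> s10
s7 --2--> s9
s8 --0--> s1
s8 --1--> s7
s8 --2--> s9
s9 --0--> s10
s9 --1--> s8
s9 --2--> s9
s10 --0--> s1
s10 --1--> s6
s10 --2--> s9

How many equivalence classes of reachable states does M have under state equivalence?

States {s0,s2,s3,s4} cannot be reached from the start state, so discard them.
Initial partition by acceptance: {s9} | {s1,s5,s6,s7,s8,s10}.
On input 1, block {s1,s5,s6,s7,s8,s10} splits into {s5,s6,s7,s8,s10} and {s1}.
On input 0, block {s5,s6,s7,s8,s10} splits into {s6,s7,s8,s10} and {s5}.
The partition is now stable with 4 blocks: {s9} | {s6,s7,s8,s10} | {s1} | {s5}.

4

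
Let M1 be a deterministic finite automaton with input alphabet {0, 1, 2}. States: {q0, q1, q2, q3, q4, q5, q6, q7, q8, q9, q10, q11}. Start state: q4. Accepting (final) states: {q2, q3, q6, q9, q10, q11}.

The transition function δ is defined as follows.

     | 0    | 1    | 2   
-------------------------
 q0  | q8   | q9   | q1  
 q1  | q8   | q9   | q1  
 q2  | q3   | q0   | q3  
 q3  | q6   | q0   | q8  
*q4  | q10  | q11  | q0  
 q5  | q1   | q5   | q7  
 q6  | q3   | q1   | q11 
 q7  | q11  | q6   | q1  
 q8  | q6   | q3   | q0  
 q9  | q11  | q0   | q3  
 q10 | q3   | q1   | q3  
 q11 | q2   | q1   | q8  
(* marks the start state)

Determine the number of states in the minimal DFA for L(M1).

4

Reachable states from the start: {q0,q1,q2,q3,q4,q6,q8,q9,q10,q11}. Unreachable: {q5,q7} — drop them.
P0 = {q2,q3,q6,q9,q10,q11} | {q0,q1,q4,q8}.
Split {q2,q3,q6,q9,q10,q11} by δ(·,2) → {q2,q6,q9,q10} and {q3,q11}.
On input 0, block {q0,q1,q4,q8} splits into {q0,q1} and {q4,q8}.
The partition is now stable with 4 blocks: {q2,q6,q9,q10} | {q0,q1} | {q3,q11} | {q4,q8}.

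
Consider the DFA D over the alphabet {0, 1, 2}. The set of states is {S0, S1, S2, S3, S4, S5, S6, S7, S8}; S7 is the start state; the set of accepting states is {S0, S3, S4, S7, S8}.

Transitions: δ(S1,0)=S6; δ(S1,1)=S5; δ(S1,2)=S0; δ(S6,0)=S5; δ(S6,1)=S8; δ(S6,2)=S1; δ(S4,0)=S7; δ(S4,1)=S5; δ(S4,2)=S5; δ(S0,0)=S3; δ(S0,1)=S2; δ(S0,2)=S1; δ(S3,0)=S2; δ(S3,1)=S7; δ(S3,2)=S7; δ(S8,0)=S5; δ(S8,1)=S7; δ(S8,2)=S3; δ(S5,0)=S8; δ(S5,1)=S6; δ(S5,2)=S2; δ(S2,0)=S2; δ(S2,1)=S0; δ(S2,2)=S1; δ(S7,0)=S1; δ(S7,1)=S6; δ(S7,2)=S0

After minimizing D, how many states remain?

8

First remove the unreachable states {S4}; 8 states remain.
Initial partition by acceptance: {S0,S3,S7,S8} | {S1,S2,S5,S6}.
On input 0, block {S0,S3,S7,S8} splits into {S3,S7,S8} and {S0}.
On input 1, block {S3,S7,S8} splits into {S3,S8} and {S7}.
On input 2, block {S3,S8} splits into {S3} and {S8}.
Split {S1,S2,S5,S6} by δ(·,0) → {S1,S2,S6} and {S5}.
Refine {S1,S2,S6} on symbol 0: members go to different blocks, giving {S1,S2} and {S6}.
Refine {S1,S2} on symbol 0: members go to different blocks, giving {S1} and {S2}.
No further refinement is possible. Final partition (8 blocks): {S3} | {S1} | {S0} | {S7} | {S8} | {S5} | {S6} | {S2}.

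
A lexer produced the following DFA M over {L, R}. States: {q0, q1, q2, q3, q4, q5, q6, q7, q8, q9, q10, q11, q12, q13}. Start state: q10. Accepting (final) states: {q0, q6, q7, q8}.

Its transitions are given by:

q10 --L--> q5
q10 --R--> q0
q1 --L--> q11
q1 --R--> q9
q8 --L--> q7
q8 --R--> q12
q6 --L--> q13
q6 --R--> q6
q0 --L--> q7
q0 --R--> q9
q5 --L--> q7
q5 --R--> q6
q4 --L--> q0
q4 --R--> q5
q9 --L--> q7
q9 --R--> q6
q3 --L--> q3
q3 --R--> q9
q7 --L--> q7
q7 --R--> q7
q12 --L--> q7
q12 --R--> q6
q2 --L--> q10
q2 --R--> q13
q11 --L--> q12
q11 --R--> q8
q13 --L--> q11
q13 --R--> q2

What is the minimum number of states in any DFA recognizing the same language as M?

First remove the unreachable states {q1,q3,q4}; 11 states remain.
P0 = {q0,q6,q7,q8} | {q2,q5,q9,q10,q11,q12,q13}.
On input L, block {q0,q6,q7,q8} splits into {q0,q7,q8} and {q6}.
Split {q0,q7,q8} by δ(·,R) → {q0,q8} and {q7}.
Split {q2,q5,q9,q10,q11,q12,q13} by δ(·,L) → {q2,q10,q11,q13} and {q5,q9,q12}.
Split {q2,q10,q11,q13} by δ(·,L) → {q2,q13} and {q10,q11}.
Stable partition: {q0,q8} | {q2,q13} | {q6} | {q7} | {q5,q9,q12} | {q10,q11} — 6 equivalence classes.

6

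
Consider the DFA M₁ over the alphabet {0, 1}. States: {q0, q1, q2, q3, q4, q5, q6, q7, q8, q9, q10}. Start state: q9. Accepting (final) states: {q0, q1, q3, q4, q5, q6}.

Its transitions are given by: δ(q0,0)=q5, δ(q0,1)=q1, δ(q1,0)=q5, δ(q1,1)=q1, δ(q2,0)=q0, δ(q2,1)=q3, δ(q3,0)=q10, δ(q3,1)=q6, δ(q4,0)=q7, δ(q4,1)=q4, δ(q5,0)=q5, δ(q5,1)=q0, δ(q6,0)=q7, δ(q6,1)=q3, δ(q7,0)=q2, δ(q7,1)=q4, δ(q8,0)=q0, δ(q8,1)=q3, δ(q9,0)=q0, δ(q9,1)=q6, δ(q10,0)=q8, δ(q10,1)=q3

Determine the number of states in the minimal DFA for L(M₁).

4

Every state is reachable, so we keep all 11.
Start with accepting vs non-accepting: {q0,q1,q3,q4,q5,q6} | {q2,q7,q8,q9,q10}.
On input 0, block {q0,q1,q3,q4,q5,q6} splits into {q0,q1,q5} and {q3,q4,q6}.
On input 0, block {q2,q7,q8,q9,q10} splits into {q2,q8,q9} and {q7,q10}.
No further refinement is possible. Final partition (4 blocks): {q0,q1,q5} | {q2,q8,q9} | {q3,q4,q6} | {q7,q10}.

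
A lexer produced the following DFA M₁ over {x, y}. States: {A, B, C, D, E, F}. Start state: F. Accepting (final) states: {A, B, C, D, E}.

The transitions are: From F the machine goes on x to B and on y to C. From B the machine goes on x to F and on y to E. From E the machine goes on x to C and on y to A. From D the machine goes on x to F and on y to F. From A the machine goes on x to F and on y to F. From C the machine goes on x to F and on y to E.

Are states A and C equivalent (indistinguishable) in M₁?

Reachable states from the start: {A,B,C,E,F}. Unreachable: {D} — drop them.
P0 = {A,B,C,E} | {F}.
On input x, block {A,B,C,E} splits into {A,B,C} and {E}.
On input y, block {A,B,C} splits into {B,C} and {A}.
The partition is now stable with 4 blocks: {B,C} | {F} | {E} | {A}.
A and C end up in different blocks, so they are distinguishable. For instance, the string 'y' is accepted from only C.

No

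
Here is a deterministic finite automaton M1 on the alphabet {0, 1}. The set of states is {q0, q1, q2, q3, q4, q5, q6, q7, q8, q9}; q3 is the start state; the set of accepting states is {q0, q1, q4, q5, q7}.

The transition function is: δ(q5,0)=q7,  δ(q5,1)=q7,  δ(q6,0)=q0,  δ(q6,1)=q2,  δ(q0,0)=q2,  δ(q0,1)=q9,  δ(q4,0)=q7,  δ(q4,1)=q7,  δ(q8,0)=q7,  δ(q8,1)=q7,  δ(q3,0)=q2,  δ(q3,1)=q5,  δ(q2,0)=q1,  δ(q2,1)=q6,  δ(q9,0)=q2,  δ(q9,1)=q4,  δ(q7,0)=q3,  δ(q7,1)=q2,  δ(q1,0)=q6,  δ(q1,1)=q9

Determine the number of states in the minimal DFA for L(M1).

States {q8} cannot be reached from the start state, so discard them.
Start with accepting vs non-accepting: {q0,q1,q4,q5,q7} | {q2,q3,q6,q9}.
Split {q0,q1,q4,q5,q7} by δ(·,0) → {q0,q1,q7} and {q4,q5}.
Split {q2,q3,q6,q9} by δ(·,0) → {q2,q6} and {q3,q9}.
On input 0, block {q0,q1,q7} splits into {q0,q1} and {q7}.
The partition is now stable with 5 blocks: {q0,q1} | {q2,q6} | {q4,q5} | {q3,q9} | {q7}.

5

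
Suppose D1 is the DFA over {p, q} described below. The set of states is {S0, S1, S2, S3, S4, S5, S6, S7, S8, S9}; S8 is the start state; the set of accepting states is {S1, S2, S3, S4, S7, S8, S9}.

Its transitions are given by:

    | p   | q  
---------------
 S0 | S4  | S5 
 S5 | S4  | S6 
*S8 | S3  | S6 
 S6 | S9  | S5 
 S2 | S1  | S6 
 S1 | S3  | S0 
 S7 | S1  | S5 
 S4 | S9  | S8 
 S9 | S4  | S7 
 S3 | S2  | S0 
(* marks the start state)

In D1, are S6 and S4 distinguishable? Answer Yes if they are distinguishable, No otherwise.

Yes

All states are reachable from the start state.
Start with accepting vs non-accepting: {S1,S2,S3,S4,S7,S8,S9} | {S0,S5,S6}.
On input q, block {S1,S2,S3,S4,S7,S8,S9} splits into {S1,S2,S3,S7,S8} and {S4,S9}.
The partition is now stable with 3 blocks: {S1,S2,S3,S7,S8} | {S0,S5,S6} | {S4,S9}.
S6 and S4 end up in different blocks, so they are distinguishable. For instance, the string 'ε' is accepted from only S4.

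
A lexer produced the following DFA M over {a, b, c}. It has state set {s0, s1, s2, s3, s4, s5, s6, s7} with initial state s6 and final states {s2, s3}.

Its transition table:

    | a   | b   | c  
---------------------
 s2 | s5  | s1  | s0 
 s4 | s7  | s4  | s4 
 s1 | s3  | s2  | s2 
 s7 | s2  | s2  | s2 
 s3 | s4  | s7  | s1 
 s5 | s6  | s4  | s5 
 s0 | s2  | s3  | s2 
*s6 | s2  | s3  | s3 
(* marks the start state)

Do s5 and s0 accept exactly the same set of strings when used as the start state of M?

No

All states are reachable from the start state.
P0 = {s2,s3} | {s0,s1,s4,s5,s6,s7}.
Split {s0,s1,s4,s5,s6,s7} by δ(·,a) → {s0,s1,s6,s7} and {s4,s5}.
No further refinement is possible. Final partition (3 blocks): {s2,s3} | {s0,s1,s6,s7} | {s4,s5}.
s5 and s0 end up in different blocks, so they are distinguishable. For instance, the string 'a' is accepted from only s0.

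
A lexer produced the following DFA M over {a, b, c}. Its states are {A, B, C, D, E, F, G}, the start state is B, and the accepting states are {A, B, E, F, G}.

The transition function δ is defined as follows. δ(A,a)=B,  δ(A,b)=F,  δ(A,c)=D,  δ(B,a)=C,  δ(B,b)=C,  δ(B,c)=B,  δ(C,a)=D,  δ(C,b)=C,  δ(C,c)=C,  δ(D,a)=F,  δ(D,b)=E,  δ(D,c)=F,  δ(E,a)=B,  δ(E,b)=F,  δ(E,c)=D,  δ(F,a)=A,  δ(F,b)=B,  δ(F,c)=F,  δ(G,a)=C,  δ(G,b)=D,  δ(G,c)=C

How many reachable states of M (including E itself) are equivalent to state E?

First remove the unreachable states {G}; 6 states remain.
P0 = {A,B,E,F} | {C,D}.
On input a, block {A,B,E,F} splits into {A,E,F} and {B}.
Split {A,E,F} by δ(·,a) → {A,E} and {F}.
Refine {C,D} on symbol a: members go to different blocks, giving {C} and {D}.
No further refinement is possible. Final partition (5 blocks): {A,E} | {C} | {B} | {F} | {D}.
The equivalence class containing E is {A,E}, of size 2.

2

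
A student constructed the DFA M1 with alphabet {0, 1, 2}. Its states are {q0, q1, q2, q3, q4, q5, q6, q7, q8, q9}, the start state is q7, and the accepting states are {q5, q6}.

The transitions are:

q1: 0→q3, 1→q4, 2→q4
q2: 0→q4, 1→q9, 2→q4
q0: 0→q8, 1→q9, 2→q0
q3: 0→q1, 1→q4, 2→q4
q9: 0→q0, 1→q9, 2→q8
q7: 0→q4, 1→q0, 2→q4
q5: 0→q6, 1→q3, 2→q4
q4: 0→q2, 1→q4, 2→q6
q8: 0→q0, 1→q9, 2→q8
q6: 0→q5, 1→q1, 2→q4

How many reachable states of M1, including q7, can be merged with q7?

All states are reachable from the start state.
Initial partition by acceptance: {q5,q6} | {q0,q1,q2,q3,q4,q7,q8,q9}.
Refine {q0,q1,q2,q3,q4,q7,q8,q9} on symbol 2: members go to different blocks, giving {q0,q1,q2,q3,q7,q8,q9} and {q4}.
Refine {q0,q1,q2,q3,q7,q8,q9} on symbol 0: members go to different blocks, giving {q0,q1,q3,q8,q9} and {q2,q7}.
Refine {q0,q1,q3,q8,q9} on symbol 1: members go to different blocks, giving {q0,q8,q9} and {q1,q3}.
Stable partition: {q5,q6} | {q0,q8,q9} | {q4} | {q2,q7} | {q1,q3} — 5 equivalence classes.
State q7 belongs to the block {q2,q7}, which has 2 states.

2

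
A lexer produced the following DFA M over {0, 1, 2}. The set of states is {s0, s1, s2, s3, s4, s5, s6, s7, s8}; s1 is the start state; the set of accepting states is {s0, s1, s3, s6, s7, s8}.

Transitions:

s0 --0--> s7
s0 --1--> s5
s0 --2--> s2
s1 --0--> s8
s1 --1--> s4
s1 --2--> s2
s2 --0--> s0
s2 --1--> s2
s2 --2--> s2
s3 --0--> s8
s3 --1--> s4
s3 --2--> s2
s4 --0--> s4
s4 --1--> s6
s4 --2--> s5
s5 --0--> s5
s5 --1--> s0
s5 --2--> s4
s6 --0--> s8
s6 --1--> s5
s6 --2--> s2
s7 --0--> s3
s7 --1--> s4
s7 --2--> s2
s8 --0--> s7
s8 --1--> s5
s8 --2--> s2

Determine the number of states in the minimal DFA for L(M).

Every state is reachable, so we keep all 9.
P0 = {s0,s1,s3,s6,s7,s8} | {s2,s4,s5}.
On input 0, block {s2,s4,s5} splits into {s4,s5} and {s2}.
Stable partition: {s0,s1,s3,s6,s7,s8} | {s4,s5} | {s2} — 3 equivalence classes.

3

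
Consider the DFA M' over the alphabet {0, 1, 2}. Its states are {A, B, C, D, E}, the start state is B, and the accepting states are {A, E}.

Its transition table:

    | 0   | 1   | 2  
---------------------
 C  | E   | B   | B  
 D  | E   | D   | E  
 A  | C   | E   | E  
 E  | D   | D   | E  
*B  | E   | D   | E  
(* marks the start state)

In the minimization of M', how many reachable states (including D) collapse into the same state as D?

2

States {A,C} cannot be reached from the start state, so discard them.
Start with accepting vs non-accepting: {E} | {B,D}.
The partition is now stable with 2 blocks: {E} | {B,D}.
The equivalence class containing D is {B,D}, of size 2.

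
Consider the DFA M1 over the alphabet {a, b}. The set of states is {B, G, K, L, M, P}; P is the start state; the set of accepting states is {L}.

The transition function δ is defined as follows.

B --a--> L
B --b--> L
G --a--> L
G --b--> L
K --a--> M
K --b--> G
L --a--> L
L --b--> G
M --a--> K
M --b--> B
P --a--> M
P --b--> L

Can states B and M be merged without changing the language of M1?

No

All states are reachable from the start state.
Start with accepting vs non-accepting: {L} | {B,G,K,M,P}.
Split {B,G,K,M,P} by δ(·,a) → {K,M,P} and {B,G}.
On input b, block {K,M,P} splits into {K,M} and {P}.
Stable partition: {L} | {K,M} | {B,G} | {P} — 4 equivalence classes.
B and M end up in different blocks, so they are distinguishable. For instance, the string 'a' is accepted from only B.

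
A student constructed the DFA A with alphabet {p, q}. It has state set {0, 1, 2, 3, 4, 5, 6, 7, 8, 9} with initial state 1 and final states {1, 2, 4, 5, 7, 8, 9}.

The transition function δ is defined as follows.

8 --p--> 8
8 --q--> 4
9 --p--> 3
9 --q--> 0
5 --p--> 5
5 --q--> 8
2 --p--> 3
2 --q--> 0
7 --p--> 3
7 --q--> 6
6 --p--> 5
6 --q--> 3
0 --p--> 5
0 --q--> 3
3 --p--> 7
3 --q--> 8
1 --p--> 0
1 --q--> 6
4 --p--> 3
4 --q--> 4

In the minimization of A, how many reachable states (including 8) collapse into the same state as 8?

1

States {2,9} cannot be reached from the start state, so discard them.
Start with accepting vs non-accepting: {1,4,5,7,8} | {0,3,6}.
Split {1,4,5,7,8} by δ(·,p) → {1,4,7} and {5,8}.
On input q, block {1,4,7} splits into {1,7} and {4}.
On input p, block {0,3,6} splits into {0,6} and {3}.
On input p, block {1,7} splits into {1} and {7}.
Split {5,8} by δ(·,q) → {5} and {8}.
No further refinement is possible. Final partition (7 blocks): {1} | {0,6} | {5} | {4} | {3} | {7} | {8}.
The equivalence class containing 8 is {8}, of size 1.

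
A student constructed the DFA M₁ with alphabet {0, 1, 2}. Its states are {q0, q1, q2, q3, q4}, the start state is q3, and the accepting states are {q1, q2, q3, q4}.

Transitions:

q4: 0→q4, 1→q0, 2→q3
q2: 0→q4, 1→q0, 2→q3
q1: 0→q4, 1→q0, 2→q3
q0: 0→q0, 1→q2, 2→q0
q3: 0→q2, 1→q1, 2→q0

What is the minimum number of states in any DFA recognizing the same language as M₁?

3

Every state is reachable, so we keep all 5.
Initial partition by acceptance: {q1,q2,q3,q4} | {q0}.
On input 1, block {q1,q2,q3,q4} splits into {q1,q2,q4} and {q3}.
Stable partition: {q1,q2,q4} | {q0} | {q3} — 3 equivalence classes.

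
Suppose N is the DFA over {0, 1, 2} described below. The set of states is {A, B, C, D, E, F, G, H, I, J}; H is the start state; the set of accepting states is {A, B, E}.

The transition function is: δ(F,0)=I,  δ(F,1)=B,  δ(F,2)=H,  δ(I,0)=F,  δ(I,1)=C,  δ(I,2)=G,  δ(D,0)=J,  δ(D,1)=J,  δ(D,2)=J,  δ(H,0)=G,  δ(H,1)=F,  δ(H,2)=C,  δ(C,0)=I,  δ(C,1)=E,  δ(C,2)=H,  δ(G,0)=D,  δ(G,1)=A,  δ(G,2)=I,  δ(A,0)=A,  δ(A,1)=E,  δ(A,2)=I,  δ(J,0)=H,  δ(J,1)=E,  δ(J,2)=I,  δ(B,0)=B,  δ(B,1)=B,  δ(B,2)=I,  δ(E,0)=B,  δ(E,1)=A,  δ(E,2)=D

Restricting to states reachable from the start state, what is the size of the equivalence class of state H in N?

3

All states are reachable from the start state.
P0 = {A,B,E} | {C,D,F,G,H,I,J}.
On input 1, block {C,D,F,G,H,I,J} splits into {C,F,G,J} and {D,H,I}.
The partition is now stable with 3 blocks: {A,B,E} | {C,F,G,J} | {D,H,I}.
The equivalence class containing H is {D,H,I}, of size 3.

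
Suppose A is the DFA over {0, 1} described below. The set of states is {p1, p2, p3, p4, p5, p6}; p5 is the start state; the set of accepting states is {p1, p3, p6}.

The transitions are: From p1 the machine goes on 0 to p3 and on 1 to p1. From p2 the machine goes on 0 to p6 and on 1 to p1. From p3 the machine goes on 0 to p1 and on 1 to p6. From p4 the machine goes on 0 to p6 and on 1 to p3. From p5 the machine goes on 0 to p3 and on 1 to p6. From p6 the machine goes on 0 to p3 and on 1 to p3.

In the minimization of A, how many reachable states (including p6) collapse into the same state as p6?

First remove the unreachable states {p2,p4}; 4 states remain.
P0 = {p1,p3,p6} | {p5}.
No further refinement is possible. Final partition (2 blocks): {p1,p3,p6} | {p5}.
State p6 belongs to the block {p1,p3,p6}, which has 3 states.

3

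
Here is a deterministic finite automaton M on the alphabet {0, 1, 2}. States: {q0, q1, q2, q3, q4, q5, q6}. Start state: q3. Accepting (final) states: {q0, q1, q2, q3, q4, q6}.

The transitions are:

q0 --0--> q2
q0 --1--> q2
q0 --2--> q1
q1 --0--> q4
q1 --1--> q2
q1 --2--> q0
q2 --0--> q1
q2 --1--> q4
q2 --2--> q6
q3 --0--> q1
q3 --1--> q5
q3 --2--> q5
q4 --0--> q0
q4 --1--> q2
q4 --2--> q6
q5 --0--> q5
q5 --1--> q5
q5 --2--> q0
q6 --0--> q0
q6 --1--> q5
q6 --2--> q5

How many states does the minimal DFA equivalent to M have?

Every state is reachable, so we keep all 7.
P0 = {q0,q1,q2,q3,q4,q6} | {q5}.
Split {q0,q1,q2,q3,q4,q6} by δ(·,1) → {q0,q1,q2,q4} and {q3,q6}.
Refine {q0,q1,q2,q4} on symbol 2: members go to different blocks, giving {q0,q1} and {q2,q4}.
Stable partition: {q0,q1} | {q5} | {q3,q6} | {q2,q4} — 4 equivalence classes.

4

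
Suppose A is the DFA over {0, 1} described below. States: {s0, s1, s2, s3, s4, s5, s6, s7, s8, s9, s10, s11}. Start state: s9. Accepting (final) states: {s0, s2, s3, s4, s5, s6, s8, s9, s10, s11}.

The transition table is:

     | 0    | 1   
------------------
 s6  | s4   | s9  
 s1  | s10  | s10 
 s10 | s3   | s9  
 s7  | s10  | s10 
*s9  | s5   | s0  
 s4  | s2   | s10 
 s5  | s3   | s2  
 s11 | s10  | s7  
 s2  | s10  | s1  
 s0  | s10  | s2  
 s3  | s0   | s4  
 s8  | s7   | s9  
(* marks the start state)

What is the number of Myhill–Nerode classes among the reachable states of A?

8

States {s6,s7,s8,s11} cannot be reached from the start state, so discard them.
Start with accepting vs non-accepting: {s0,s2,s3,s4,s5,s9,s10} | {s1}.
On input 1, block {s0,s2,s3,s4,s5,s9,s10} splits into {s0,s3,s4,s5,s9,s10} and {s2}.
On input 0, block {s0,s3,s4,s5,s9,s10} splits into {s0,s3,s5,s9,s10} and {s4}.
Split {s0,s3,s5,s9,s10} by δ(·,1) → {s0,s5} and {s9,s10} and {s3}.
Refine {s0,s5} on symbol 0: members go to different blocks, giving {s0} and {s5}.
Split {s9,s10} by δ(·,0) → {s9} and {s10}.
No further refinement is possible. Final partition (8 blocks): {s0} | {s1} | {s2} | {s4} | {s9} | {s3} | {s5} | {s10}.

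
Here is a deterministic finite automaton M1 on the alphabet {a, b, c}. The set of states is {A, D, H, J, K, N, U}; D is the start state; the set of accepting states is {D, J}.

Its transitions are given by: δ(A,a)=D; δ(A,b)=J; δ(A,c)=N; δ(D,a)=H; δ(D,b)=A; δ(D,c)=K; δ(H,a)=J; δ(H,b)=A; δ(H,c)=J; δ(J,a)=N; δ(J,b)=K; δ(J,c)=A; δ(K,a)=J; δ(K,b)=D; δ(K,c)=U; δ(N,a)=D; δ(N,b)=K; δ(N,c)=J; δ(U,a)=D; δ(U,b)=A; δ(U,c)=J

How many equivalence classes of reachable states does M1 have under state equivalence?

3

P0 = {D,J} | {A,H,K,N,U}.
Refine {A,H,K,N,U} on symbol b: members go to different blocks, giving {H,N,U} and {A,K}.
Stable partition: {D,J} | {H,N,U} | {A,K} — 3 equivalence classes.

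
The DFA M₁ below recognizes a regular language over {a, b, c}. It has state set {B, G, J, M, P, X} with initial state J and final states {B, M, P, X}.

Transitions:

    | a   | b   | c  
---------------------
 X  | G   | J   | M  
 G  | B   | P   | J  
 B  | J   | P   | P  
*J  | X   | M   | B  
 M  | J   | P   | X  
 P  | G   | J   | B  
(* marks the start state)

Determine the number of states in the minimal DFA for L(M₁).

Every state is reachable, so we keep all 6.
P0 = {B,M,P,X} | {G,J}.
Split {B,M,P,X} by δ(·,b) → {B,M} and {P,X}.
Refine {G,J} on symbol a: members go to different blocks, giving {J} and {G}.
The partition is now stable with 4 blocks: {B,M} | {J} | {P,X} | {G}.

4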